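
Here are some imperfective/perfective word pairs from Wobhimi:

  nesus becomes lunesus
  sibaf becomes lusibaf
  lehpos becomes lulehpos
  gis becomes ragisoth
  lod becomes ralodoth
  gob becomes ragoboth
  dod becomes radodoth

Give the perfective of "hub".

rahuboth

nesus and gis both end in -s yet inflect differently (lunesus, ragisoth), so the final letter is not what conditions the rule; the number of vowels is.
"hub" has 1 vowel. The stems with 1 vowel (lod → ralodoth, gis → ragisoth, gob → ragoboth) add ra- … -oth around the stem.
So hub → rahuboth.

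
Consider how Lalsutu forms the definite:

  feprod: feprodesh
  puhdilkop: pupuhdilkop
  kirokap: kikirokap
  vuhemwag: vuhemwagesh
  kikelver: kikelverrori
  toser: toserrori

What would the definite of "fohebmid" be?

fohebmidesh

"fohebmid" ends in -d. The one such stem in the data (feprod → feprodesh) adds -esh, so the same rule applies.
The other patterns: stems ending in -p repeat the first consonant+vowel as a prefix; stems ending in -r double the final consonant and add -ori.
So fohebmid → fohebmidesh.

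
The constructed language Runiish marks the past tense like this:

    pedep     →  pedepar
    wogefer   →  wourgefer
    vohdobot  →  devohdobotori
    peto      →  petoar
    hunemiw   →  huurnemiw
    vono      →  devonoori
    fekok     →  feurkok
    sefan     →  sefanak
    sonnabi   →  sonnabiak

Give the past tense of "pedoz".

vono and peto both end in -o yet inflect differently (devonoori, petoar), so the final letter is not what conditions the rule; the first letter is.
"pedoz" begins with p-. The stems beginning with p- (peto → petoar, pedep → pedepar) add -ar.
So pedoz → pedozar.

pedozar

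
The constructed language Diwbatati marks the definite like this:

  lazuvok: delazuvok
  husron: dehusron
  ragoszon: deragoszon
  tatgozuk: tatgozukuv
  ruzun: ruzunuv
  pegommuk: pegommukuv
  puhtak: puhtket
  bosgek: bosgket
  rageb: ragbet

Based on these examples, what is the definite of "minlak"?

minlket

"minlak" has last vowel 'a'. The one such stem in the data (puhtak → puhtket) deletes the last vowel and adds -et (as do bosgek, rageb), so the same rule applies.
The other patterns: stems whose last vowel is 'o' add the prefix de-; stems whose last vowel is 'u' add -uv.
So minlak → minlket.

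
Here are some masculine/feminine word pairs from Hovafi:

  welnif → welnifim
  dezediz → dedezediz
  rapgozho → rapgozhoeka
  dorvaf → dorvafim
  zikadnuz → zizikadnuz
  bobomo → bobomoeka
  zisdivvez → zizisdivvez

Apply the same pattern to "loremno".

dezediz and welnif both have last vowel 'i' yet inflect differently (dedezediz, welnifim), so the last vowel is not what conditions the rule; the final letter is.
"loremno" ends in -o. The stems ending in -o (rapgozho → rapgozhoeka, bobomo → bobomoeka) add -eka.
So loremno → loremnoeka.

loremnoeka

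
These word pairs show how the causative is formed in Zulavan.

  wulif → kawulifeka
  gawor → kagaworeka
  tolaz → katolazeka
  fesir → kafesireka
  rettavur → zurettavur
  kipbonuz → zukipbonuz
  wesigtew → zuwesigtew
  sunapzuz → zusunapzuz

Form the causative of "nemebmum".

gawor and rettavur both end in -r yet inflect differently (kagaworeka, zurettavur), so the final letter is not what conditions the rule; the number of vowels is.
"nemebmum" has 3 vowels. The stems with 3 vowels (rettavur → zurettavur, kipbonuz → zukipbonuz, wesigtew → zuwesigtew) add the prefix zu-.
The other pattern: stems with 2 vowels add ka- … -eka around the stem.
So nemebmum → zunemebmum.

zunemebmum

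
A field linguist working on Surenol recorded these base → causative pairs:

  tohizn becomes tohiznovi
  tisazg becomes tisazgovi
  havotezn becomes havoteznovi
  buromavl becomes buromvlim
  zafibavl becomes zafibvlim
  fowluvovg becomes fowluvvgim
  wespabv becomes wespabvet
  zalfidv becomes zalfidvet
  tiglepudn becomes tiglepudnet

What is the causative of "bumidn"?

tisazg and fowluvovg both end in -g yet inflect differently (tisazgovi, fowluvvgim), so the final letter is not what conditions the rule; the second-to-last letter is.
"bumidn" has second-to-last letter 'd'. The stems whose second-to-last letter is 'd' (zalfidv → zalfidvet, tiglepudn → tiglepudnet) add -et.
The other patterns: stems whose second-to-last letter is 'z' add -ovi; stems whose second-to-last letter is 'v' delete the last vowel and add -im.
So bumidn → bumidnet.

bumidnet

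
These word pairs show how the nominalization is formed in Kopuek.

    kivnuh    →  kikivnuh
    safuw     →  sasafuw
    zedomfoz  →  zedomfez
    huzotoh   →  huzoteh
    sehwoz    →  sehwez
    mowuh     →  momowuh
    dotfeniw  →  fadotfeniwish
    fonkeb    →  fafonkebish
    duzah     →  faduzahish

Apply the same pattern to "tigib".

fatigibish

"tigib" has last vowel 'i'. The one such stem in the data (dotfeniw → fadotfeniwish) adds fa- … -ish around the stem, so the same rule applies.
The other patterns: stems whose last vowel is 'u' repeat the first consonant+vowel as a prefix; stems whose last vowel is 'o' change the last vowel to 'e'.
So tigib → fatigibish.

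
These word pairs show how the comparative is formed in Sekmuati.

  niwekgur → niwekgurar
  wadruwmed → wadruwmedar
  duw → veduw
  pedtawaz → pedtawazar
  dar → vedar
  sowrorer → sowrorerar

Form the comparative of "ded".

"ded" has 1 vowel. The stems with 1 vowel (dar → vedar, duw → veduw) add the prefix ve-.
So ded → veded.

veded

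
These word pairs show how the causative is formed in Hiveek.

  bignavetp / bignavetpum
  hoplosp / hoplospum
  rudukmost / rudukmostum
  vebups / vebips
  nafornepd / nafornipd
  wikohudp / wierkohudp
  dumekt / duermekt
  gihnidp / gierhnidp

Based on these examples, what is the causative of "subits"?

subitsum

bignavetp and wikohudp both end in -p yet inflect differently (bignavetpum, wierkohudp), so the final letter is not what conditions the rule; the second-to-last letter is.
"subits" has second-to-last letter 't'. The one such stem in the data (bignavetp → bignavetpum) adds -um, so the same rule applies.
So subits → subitsum.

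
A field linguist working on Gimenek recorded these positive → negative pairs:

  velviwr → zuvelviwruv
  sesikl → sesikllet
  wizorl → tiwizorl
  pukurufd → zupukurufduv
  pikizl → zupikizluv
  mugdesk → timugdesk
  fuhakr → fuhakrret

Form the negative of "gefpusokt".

gefpusokttet

"gefpusokt" has second-to-last letter 'k'. The stems whose second-to-last letter is 'k' (sesikl → sesikllet, fuhakr → fuhakrret) double the final consonant and add -et.
The other patterns: stems whose second-to-last letter is 'r' or 's' add the prefix ti-; stems whose second-to-last letter is 'f', 'w' or 'z' add zu- … -uv around the stem.
So gefpusokt → gefpusokttet.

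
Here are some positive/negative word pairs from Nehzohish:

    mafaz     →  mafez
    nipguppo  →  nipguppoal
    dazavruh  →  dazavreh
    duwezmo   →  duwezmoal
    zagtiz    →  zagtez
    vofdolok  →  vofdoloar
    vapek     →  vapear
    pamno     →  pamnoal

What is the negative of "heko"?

hekoal

duwezmo and vofdolok both have last vowel 'o' yet inflect differently (duwezmoal, vofdoloar), so the last vowel is not what conditions the rule; the final letter is.
"heko" ends in -o. The stems ending in -o (duwezmo → duwezmoal, pamno → pamnoal, nipguppo → nipguppoal) add -al.
So heko → hekoal.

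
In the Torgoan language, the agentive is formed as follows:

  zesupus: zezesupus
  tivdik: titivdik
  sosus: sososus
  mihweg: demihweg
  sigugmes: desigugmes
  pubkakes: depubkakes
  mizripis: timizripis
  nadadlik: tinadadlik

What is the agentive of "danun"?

dadanun

mizripis and sosus both end in -s yet inflect differently (timizripis, sososus), so the final letter is not what conditions the rule; the last vowel is.
"danun" has last vowel 'u'. The stems whose last vowel is 'u' (sosus → sososus, zesupus → zezesupus) repeat the first consonant+vowel as a prefix.
The other patterns: stems whose last vowel is 'i' add the prefix ti-; stems whose last vowel is 'e' add the prefix de-.
So danun → dadanun.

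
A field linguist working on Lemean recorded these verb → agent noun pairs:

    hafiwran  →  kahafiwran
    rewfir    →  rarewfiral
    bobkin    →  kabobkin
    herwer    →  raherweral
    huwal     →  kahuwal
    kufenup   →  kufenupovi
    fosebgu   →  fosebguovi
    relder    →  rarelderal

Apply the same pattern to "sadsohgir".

rasadsohgiral

"sadsohgir" ends in -r. The stems ending in -r (herwer → raherweral, relder → rarelderal, rewfir → rarewfiral) add ra- … -al around the stem.
So sadsohgir → rasadsohgiral.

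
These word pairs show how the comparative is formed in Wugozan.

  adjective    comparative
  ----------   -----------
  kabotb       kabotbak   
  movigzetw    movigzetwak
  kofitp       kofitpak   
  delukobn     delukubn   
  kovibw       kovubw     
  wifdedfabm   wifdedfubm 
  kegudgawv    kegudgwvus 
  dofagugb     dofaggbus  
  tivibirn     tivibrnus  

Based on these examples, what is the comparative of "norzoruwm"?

movigzetw and kovibw both end in -w yet inflect differently (movigzetwak, kovubw), so the final letter is not what conditions the rule; the second-to-last letter is.
"norzoruwm" has second-to-last letter 'w'. The one such stem in the data (kegudgawv → kegudgwvus) deletes the last vowel and adds -us (as do dofagugb, tivibirn), so the same rule applies.
So norzoruwm → norzorwmus.

norzorwmus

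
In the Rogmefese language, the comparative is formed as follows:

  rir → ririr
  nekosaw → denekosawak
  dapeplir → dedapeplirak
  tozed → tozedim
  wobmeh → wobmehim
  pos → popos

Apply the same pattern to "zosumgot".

dezosumgotak

rir and dapeplir both end in -r yet inflect differently (ririr, dedapeplirak), so the final letter is not what conditions the rule; the number of vowels is.
"zosumgot" has 3 vowels. The stems with 3 vowels (dapeplir → dedapeplirak, nekosaw → denekosawak) add de- … -ak around the stem.
So zosumgot → dezosumgotak.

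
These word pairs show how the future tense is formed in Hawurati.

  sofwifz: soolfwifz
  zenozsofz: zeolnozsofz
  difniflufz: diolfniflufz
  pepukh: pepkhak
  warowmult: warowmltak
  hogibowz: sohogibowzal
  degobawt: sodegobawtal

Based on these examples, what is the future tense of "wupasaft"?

wuolpasaft

"wupasaft" has second-to-last letter 'f'. The stems whose second-to-last letter is 'f' (sofwifz → soolfwifz, zenozsofz → zeolnozsofz, difniflufz → diolfniflufz) insert -ol- after the first vowel.
The other patterns: stems whose second-to-last letter is 'k' or 'l' delete the last vowel and add -ak; stems whose second-to-last letter is 'w' add so- … -al around the stem.
So wupasaft → wuolpasaft.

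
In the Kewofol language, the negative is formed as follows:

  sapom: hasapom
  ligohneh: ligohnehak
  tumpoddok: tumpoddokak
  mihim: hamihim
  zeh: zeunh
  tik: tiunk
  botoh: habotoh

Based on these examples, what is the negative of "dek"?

deunk

zeh and botoh both end in -h yet inflect differently (zeunh, habotoh), so the final letter is not what conditions the rule; the number of vowels is.
"dek" has 1 vowel. The stems with 1 vowel (zeh → zeunh, tik → tiunk) insert -un- after the first vowel.
The other patterns: stems with 2 vowels add the prefix ha-; stems with 3 vowels add -ak.
So dek → deunk.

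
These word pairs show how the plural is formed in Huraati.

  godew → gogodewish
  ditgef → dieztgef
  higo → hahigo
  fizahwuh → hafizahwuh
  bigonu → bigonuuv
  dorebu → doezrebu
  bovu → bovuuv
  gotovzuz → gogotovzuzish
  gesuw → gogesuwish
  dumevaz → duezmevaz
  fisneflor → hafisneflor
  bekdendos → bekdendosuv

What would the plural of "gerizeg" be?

dorebu and bovu both end in -u yet inflect differently (doezrebu, bovuuv), so the final letter is not what conditions the rule; the first letter is.
"gerizeg" begins with g-. The stems beginning with g- (gesuw → gogesuwish, godew → gogodewish, gotovzuz → gogotovzuzish) add go- … -ish around the stem.
The other patterns: stems beginning with d- insert -ez- after the first vowel; stems beginning with b- add -uv; stems beginning with f- or h- add the prefix ha-.
So gerizeg → gogerizegish.

gogerizegish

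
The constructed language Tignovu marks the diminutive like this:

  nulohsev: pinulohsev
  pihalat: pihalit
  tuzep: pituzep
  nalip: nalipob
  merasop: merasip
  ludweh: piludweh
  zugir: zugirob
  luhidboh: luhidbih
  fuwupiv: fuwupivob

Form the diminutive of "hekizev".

nalip and tuzep both end in -p yet inflect differently (nalipob, pituzep), so the final letter is not what conditions the rule; the last vowel is.
"hekizev" has last vowel 'e'. The stems whose last vowel is 'e' (tuzep → pituzep, nulohsev → pinulohsev, ludweh → piludweh) add the prefix pi-.
The other patterns: stems whose last vowel is 'i' add -ob; stems whose last vowel is 'a' or 'o' change the last vowel to 'i'.
So hekizev → pihekizev.

pihekizev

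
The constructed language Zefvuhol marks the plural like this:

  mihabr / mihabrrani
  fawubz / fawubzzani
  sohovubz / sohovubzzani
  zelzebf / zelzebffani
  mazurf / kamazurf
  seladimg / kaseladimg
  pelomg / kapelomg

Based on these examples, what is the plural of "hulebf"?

hulebffani

"hulebf" has second-to-last letter 'b'. The stems whose second-to-last letter is 'b' (mihabr → mihabrrani, fawubz → fawubzzani, sohovubz → sohovubzzani) double the final consonant and add -ani.
The other pattern: stems whose second-to-last letter is 'm' or 'r' add the prefix ka-.
So hulebf → hulebffani.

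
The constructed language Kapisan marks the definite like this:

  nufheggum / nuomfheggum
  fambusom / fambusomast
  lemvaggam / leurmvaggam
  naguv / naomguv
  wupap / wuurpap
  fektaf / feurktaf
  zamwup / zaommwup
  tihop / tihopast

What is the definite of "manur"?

maomnur

"manur" has last vowel 'u'. The stems whose last vowel is 'u' (zamwup → zaommwup, nufheggum → nuomfheggum, naguv → naomguv) insert -om- after the first vowel.
So manur → maomnur.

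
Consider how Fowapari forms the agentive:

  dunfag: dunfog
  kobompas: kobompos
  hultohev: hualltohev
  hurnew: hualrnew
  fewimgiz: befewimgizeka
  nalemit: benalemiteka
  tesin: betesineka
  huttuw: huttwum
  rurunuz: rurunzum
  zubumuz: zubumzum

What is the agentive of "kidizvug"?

"kidizvug" has last vowel 'u'. The stems whose last vowel is 'u' (huttuw → huttwum, rurunuz → rurunzum, zubumuz → zubumzum) delete the last vowel and add -um.
So kidizvug → kidizvgum.

kidizvgum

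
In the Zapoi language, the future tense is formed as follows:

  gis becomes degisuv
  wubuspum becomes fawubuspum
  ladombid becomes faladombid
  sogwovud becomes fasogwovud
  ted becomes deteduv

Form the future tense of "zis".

dezisuv

ladombid and ted both end in -d yet inflect differently (faladombid, deteduv), so the final letter is not what conditions the rule; the number of vowels is.
"zis" has 1 vowel. The stems with 1 vowel (ted → deteduv, gis → degisuv) add de- … -uv around the stem.
So zis → dezisuv.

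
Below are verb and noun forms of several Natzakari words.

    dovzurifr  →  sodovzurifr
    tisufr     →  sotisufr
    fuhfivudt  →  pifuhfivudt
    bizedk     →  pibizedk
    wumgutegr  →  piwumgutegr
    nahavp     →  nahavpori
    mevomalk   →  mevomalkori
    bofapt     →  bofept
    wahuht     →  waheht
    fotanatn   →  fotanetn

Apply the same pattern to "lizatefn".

"lizatefn" has second-to-last letter 'f'. The stems whose second-to-last letter is 'f' (dovzurifr → sodovzurifr, tisufr → sotisufr) add the prefix so-.
The other patterns: stems whose second-to-last letter is 'd' or 'g' add the prefix pi-; stems whose second-to-last letter is 'l' or 'v' add -ori; stems whose second-to-last letter is 'h', 'p' or 't' change the last vowel to 'e'.
So lizatefn → solizatefn.

solizatefn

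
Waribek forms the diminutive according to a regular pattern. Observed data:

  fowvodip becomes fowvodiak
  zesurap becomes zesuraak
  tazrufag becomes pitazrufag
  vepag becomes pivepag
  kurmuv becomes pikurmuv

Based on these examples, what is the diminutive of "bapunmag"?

pibapunmag

"bapunmag" ends in -g. The stems ending in -g (tazrufag → pitazrufag, vepag → pivepag) add the prefix pi-.
So bapunmag → pibapunmag.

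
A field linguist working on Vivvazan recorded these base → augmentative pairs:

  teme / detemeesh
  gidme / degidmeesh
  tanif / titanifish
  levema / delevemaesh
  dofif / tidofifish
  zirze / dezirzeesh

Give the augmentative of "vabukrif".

tanif and teme both begin with t- yet inflect differently (titanifish, detemeesh), so the first letter is not what conditions the rule; whether the stem ends in a vowel or a consonant is.
"vabukrif" ends in a consonant. The stems ending in a consonant (tanif → titanifish, dofif → tidofifish) add ti- … -ish around the stem.
So vabukrif → tivabukrifish.

tivabukrifish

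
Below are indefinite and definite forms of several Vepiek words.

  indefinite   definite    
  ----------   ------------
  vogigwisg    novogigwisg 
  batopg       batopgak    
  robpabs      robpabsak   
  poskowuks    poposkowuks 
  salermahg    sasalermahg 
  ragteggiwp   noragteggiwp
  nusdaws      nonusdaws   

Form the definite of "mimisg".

salermahg and vogigwisg both end in -g yet inflect differently (sasalermahg, novogigwisg), so the final letter is not what conditions the rule; the second-to-last letter is.
"mimisg" has second-to-last letter 's'. The one such stem in the data (vogigwisg → novogigwisg) adds the prefix no-, so the same rule applies.
The other patterns: stems whose second-to-last letter is 'h' or 'k' repeat the first consonant+vowel as a prefix; stems whose second-to-last letter is 'b' or 'p' add -ak.
So mimisg → nomimisg.

nomimisg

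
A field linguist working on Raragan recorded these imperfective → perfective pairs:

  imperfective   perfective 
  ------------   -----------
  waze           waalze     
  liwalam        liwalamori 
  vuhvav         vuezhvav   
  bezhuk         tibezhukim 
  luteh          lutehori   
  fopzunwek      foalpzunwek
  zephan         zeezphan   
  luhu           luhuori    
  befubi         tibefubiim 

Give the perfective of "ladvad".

"ladvad" begins with l-. The stems beginning with l- (luteh → lutehori, luhu → luhuori, liwalam → liwalamori) add -ori.
The other patterns: stems beginning with f- or w- insert -al- after the first vowel; stems beginning with b- add ti- … -im around the stem; stems beginning with v- or z- insert -ez- after the first vowel.
So ladvad → ladvadori.

ladvadori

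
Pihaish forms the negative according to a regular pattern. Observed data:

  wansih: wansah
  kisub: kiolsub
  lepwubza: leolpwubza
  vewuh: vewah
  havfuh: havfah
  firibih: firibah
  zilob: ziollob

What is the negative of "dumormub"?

duolmormub

havfuh and kisub both have last vowel 'u' yet inflect differently (havfah, kiolsub), so the last vowel is not what conditions the rule; the final letter is.
"dumormub" ends in -b. The stems ending in -b (kisub → kiolsub, zilob → ziollob) insert -ol- after the first vowel.
So dumormub → duolmormub.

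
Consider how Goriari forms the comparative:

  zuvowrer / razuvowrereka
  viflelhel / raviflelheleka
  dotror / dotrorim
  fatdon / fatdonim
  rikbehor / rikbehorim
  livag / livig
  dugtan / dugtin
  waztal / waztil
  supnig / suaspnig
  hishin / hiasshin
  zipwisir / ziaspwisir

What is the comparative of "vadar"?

vadir

zuvowrer and dotror both end in -r yet inflect differently (razuvowrereka, dotrorim), so the final letter is not what conditions the rule; the last vowel is.
"vadar" has last vowel 'a'. The stems whose last vowel is 'a' (livag → livig, dugtan → dugtin, waztal → waztil) change the last vowel to 'i'.
The other patterns: stems whose last vowel is 'e' add ra- … -eka around the stem; stems whose last vowel is 'o' add -im; stems whose last vowel is 'i' insert -as- after the first vowel.
So vadar → vadir.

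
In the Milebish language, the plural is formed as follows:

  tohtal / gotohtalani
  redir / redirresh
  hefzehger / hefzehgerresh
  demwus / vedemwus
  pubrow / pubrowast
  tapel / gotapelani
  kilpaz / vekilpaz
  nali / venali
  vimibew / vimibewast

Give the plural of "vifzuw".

hefzehger and vimibew both have last vowel 'e' yet inflect differently (hefzehgerresh, vimibewast), so the last vowel is not what conditions the rule; the final letter is.
"vifzuw" ends in -w. The stems ending in -w (vimibew → vimibewast, pubrow → pubrowast) add -ast.
The other patterns: stems ending in -r double the final consonant and add -esh; stems ending in -l add go- … -ani around the stem; stems ending in -i, -s or -z add the prefix ve-.
So vifzuw → vifzuwast.

vifzuwast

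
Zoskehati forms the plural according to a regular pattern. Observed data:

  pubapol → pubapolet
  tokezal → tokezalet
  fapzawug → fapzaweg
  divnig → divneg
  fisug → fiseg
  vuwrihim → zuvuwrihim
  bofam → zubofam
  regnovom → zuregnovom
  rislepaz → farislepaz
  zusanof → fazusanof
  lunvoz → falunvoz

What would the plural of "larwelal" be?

"larwelal" ends in -l. The stems ending in -l (pubapol → pubapolet, tokezal → tokezalet) add -et.
So larwelal → larwelalet.

larwelalet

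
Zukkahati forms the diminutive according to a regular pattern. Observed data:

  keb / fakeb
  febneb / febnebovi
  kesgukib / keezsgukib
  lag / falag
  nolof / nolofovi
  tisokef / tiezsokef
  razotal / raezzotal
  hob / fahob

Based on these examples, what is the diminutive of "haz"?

"haz" has 1 vowel. The stems with 1 vowel (hob → fahob, keb → fakeb, lag → falag) add the prefix fa-.
So haz → fahaz.

fahaz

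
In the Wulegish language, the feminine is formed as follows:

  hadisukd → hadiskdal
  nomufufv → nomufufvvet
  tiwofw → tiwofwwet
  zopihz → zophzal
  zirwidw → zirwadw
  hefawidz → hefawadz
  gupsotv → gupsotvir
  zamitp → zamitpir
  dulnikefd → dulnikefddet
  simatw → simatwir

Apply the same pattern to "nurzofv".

nurzofvvet

simatw and zirwidw both end in -w yet inflect differently (simatwir, zirwadw), so the final letter is not what conditions the rule; the second-to-last letter is.
"nurzofv" has second-to-last letter 'f'. The stems whose second-to-last letter is 'f' (tiwofw → tiwofwwet, dulnikefd → dulnikefddet, nomufufv → nomufufvvet) double the final consonant and add -et.
The other patterns: stems whose second-to-last letter is 't' add -ir; stems whose second-to-last letter is 'd' change the last vowel to 'a'; stems whose second-to-last letter is 'h' or 'k' delete the last vowel and add -al.
So nurzofv → nurzofvvet.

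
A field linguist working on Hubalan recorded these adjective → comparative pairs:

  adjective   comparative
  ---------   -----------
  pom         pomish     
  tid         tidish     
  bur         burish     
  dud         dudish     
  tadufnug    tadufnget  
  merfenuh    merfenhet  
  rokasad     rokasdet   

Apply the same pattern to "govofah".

govofhet

tid and rokasad both end in -d yet inflect differently (tidish, rokasdet), so the final letter is not what conditions the rule; the number of vowels is.
"govofah" has 3 vowels. The stems with 3 vowels (tadufnug → tadufnget, merfenuh → merfenhet, rokasad → rokasdet) delete the last vowel and add -et.
So govofah → govofhet.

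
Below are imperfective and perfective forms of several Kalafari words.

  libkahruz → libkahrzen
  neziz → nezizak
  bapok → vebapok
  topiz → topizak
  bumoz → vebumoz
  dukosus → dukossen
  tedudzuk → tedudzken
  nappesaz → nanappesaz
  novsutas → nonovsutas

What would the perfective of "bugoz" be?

vebugoz

neziz and libkahruz both end in -z yet inflect differently (nezizak, libkahrzen), so the final letter is not what conditions the rule; the last vowel is.
"bugoz" has last vowel 'o'. The stems whose last vowel is 'o' (bapok → vebapok, bumoz → vebumoz) add the prefix ve-.
The other patterns: stems whose last vowel is 'i' add -ak; stems whose last vowel is 'u' delete the last vowel and add -en; stems whose last vowel is 'a' repeat the first consonant+vowel as a prefix.
So bugoz → vebugoz.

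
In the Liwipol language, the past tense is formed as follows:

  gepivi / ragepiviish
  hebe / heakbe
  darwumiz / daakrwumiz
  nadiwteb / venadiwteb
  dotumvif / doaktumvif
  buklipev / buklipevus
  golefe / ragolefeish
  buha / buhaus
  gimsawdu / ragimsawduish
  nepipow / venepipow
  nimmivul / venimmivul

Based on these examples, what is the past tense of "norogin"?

"norogin" begins with n-. The stems beginning with n- (nadiwteb → venadiwteb, nimmivul → venimmivul, nepipow → venepipow) add the prefix ve-.
The other patterns: stems beginning with g- add ra- … -ish around the stem; stems beginning with b- add -us; stems beginning with d- or h- insert -ak- after the first vowel.
So norogin → venorogin.

venorogin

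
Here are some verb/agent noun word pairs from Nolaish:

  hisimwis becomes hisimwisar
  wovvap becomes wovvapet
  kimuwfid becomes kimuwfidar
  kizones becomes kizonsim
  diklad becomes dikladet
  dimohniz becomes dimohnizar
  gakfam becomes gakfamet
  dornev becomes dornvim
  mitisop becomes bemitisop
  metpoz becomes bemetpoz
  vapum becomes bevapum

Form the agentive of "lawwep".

kizones and hisimwis both end in -s yet inflect differently (kizonsim, hisimwisar), so the final letter is not what conditions the rule; the last vowel is.
"lawwep" has last vowel 'e'. The stems whose last vowel is 'e' (dornev → dornvim, kizones → kizonsim) delete the last vowel and add -im.
The other patterns: stems whose last vowel is 'o' or 'u' add the prefix be-; stems whose last vowel is 'i' add -ar; stems whose last vowel is 'a' add -et.
So lawwep → lawwpim.

lawwpim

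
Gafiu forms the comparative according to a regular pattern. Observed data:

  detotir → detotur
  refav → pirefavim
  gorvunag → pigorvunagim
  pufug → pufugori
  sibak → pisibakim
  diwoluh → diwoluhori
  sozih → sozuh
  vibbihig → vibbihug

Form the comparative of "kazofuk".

"kazofuk" has last vowel 'u'. The stems whose last vowel is 'u' (pufug → pufugori, diwoluh → diwoluhori) add -ori.
So kazofuk → kazofukori.

kazofukori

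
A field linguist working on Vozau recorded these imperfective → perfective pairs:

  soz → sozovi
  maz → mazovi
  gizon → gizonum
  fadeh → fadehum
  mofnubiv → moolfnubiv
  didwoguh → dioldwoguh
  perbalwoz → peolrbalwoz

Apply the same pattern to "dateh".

datehum

fadeh and didwoguh both end in -h yet inflect differently (fadehum, dioldwoguh), so the final letter is not what conditions the rule; the number of vowels is.
"dateh" has 2 vowels. The stems with 2 vowels (gizon → gizonum, fadeh → fadehum) add -um.
So dateh → datehum.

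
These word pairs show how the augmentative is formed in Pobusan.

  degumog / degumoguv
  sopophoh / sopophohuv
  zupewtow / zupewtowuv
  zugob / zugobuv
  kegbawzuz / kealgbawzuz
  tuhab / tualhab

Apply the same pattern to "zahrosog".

zahrosoguv

"zahrosog" has last vowel 'o'. The stems whose last vowel is 'o' (degumog → degumoguv, sopophoh → sopophohuv, zupewtow → zupewtowuv) add -uv.
The other pattern: stems whose last vowel is 'a' or 'u' insert -al- after the first vowel.
So zahrosog → zahrosoguv.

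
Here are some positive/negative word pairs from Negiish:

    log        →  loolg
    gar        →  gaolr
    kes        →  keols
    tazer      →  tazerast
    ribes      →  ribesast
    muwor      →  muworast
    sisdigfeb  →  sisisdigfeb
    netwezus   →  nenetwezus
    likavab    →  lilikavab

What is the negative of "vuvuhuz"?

vuvuvuhuz

gar and tazer both end in -r yet inflect differently (gaolr, tazerast), so the final letter is not what conditions the rule; the number of vowels is.
"vuvuhuz" has 3 vowels. The stems with 3 vowels (sisdigfeb → sisisdigfeb, netwezus → nenetwezus, likavab → lilikavab) repeat the first consonant+vowel as a prefix.
The other patterns: stems with 1 vowel insert -ol- after the first vowel; stems with 2 vowels add -ast.
So vuvuhuz → vuvuvuhuz.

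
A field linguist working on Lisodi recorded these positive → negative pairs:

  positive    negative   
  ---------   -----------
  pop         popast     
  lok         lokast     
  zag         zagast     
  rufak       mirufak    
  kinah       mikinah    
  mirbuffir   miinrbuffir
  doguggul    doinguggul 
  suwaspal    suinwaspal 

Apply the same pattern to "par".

"par" has 1 vowel. The stems with 1 vowel (pop → popast, lok → lokast, zag → zagast) add -ast.
So par → parast.

parast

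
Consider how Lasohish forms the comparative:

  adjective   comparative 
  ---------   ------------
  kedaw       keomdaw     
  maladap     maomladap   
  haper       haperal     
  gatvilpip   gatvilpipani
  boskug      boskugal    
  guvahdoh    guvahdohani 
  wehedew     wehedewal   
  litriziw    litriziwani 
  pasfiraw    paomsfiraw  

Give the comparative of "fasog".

"fasog" has last vowel 'o'. The one such stem in the data (guvahdoh → guvahdohani) adds -ani, so the same rule applies.
The other patterns: stems whose last vowel is 'a' insert -om- after the first vowel; stems whose last vowel is 'e' or 'u' add -al.
So fasog → fasogani.

fasogani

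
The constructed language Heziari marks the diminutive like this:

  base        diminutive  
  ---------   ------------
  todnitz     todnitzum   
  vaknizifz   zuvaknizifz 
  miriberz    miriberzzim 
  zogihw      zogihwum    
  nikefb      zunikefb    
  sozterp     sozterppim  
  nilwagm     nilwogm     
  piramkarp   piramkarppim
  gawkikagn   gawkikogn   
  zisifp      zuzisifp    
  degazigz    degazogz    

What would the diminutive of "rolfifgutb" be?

rolfifgutbum

piramkarp and zisifp both end in -p yet inflect differently (piramkarppim, zuzisifp), so the final letter is not what conditions the rule; the second-to-last letter is.
"rolfifgutb" has second-to-last letter 't'. The one such stem in the data (todnitz → todnitzum) adds -um, so the same rule applies.
So rolfifgutb → rolfifgutbum.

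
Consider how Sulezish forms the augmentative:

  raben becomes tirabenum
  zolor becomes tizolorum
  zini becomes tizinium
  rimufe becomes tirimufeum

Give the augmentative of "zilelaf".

tizilelafum

Every pair shown (raben → tirabenum, zolor → tizolorum, zini → tizinium, …) follows the same rule: add ti- … -um around the stem.
So zilelaf → tizilelafum.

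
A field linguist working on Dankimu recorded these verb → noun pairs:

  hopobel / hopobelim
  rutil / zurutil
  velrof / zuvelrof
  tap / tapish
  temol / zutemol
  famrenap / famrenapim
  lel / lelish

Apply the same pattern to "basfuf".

"basfuf" has 2 vowels. The stems with 2 vowels (velrof → zuvelrof, rutil → zurutil, temol → zutemol) add the prefix zu-.
So basfuf → zubasfuf.

zubasfuf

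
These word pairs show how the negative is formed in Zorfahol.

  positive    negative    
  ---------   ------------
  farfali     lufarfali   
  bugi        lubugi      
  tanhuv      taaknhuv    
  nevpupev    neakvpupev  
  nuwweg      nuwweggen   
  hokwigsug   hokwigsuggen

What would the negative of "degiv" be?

nevpupev and nuwweg both have last vowel 'e' yet inflect differently (neakvpupev, nuwweggen), so the last vowel is not what conditions the rule; the final letter is.
"degiv" ends in -v. The stems ending in -v (tanhuv → taaknhuv, nevpupev → neakvpupev) insert -ak- after the first vowel.
So degiv → deakgiv.

deakgiv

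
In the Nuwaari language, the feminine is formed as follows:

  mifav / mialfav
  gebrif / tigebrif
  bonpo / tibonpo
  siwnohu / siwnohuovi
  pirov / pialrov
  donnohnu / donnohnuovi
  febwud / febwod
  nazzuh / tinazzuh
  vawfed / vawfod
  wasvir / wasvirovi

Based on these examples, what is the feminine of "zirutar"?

donnohnu and febwud both have last vowel 'u' yet inflect differently (donnohnuovi, febwod), so the last vowel is not what conditions the rule; the final letter is.
"zirutar" ends in -r. The one such stem in the data (wasvir → wasvirovi) adds -ovi, so the same rule applies.
So zirutar → zirutarovi.

zirutarovi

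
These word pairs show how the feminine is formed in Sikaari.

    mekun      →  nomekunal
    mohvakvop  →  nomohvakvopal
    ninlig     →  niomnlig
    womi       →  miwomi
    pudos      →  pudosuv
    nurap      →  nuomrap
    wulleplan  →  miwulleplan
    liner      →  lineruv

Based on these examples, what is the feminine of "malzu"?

nomalzual

wulleplan and mekun both end in -n yet inflect differently (miwulleplan, nomekunal), so the final letter is not what conditions the rule; the first letter is.
"malzu" begins with m-. The stems beginning with m- (mekun → nomekunal, mohvakvop → nomohvakvopal) add no- … -al around the stem.
The other patterns: stems beginning with w- add the prefix mi-; stems beginning with n- insert -om- after the first vowel; stems beginning with l- or p- add -uv.
So malzu → nomalzual.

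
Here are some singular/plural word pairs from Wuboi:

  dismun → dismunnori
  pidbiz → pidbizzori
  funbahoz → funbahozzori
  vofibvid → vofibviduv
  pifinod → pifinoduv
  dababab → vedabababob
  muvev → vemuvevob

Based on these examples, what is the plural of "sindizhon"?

pidbiz and vofibvid both have last vowel 'i' yet inflect differently (pidbizzori, vofibviduv), so the last vowel is not what conditions the rule; the final letter is.
"sindizhon" ends in -n. The one such stem in the data (dismun → dismunnori) doubles the final consonant and adds -ori (as do pidbiz, funbahoz), so the same rule applies.
So sindizhon → sindizhonnori.

sindizhonnori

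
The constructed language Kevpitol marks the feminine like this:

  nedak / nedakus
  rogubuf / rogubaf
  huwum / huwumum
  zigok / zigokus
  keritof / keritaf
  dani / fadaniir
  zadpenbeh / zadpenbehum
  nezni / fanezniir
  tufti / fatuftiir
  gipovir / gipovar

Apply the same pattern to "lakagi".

falakagiir

"lakagi" ends in -i. The stems ending in -i (nezni → fanezniir, tufti → fatuftiir, dani → fadaniir) add fa- … -ir around the stem.
So lakagi → falakagiir.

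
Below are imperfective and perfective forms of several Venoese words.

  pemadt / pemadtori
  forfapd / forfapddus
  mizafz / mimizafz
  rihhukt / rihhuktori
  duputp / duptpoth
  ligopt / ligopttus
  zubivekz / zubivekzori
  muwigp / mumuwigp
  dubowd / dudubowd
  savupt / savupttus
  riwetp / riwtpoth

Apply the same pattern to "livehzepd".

livehzepddus

ligopt and pemadt both end in -t yet inflect differently (ligopttus, pemadtori), so the final letter is not what conditions the rule; the second-to-last letter is.
"livehzepd" has second-to-last letter 'p'. The stems whose second-to-last letter is 'p' (ligopt → ligopttus, forfapd → forfapddus, savupt → savupttus) double the final consonant and add -us.
The other patterns: stems whose second-to-last letter is 'd' or 'k' add -ori; stems whose second-to-last letter is 't' delete the last vowel and add -oth; stems whose second-to-last letter is 'f', 'g' or 'w' repeat the first consonant+vowel as a prefix.
So livehzepd → livehzepddus.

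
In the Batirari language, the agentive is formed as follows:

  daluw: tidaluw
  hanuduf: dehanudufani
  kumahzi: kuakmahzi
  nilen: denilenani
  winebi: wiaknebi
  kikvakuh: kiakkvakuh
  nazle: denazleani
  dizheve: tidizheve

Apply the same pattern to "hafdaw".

dehafdawani

dizheve and nazle both end in -e yet inflect differently (tidizheve, denazleani), so the final letter is not what conditions the rule; the first letter is.
"hafdaw" begins with h-. The one such stem in the data (hanuduf → dehanudufani) adds de- … -ani around the stem, so the same rule applies.
So hafdaw → dehafdawani.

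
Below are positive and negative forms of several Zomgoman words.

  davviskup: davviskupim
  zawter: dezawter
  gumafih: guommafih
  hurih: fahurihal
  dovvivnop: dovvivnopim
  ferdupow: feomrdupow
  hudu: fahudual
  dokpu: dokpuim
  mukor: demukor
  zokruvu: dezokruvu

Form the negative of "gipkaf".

giompkaf

"gipkaf" begins with g-. The one such stem in the data (gumafih → guommafih) inserts -om- after the first vowel (as does ferdupow), so the same rule applies.
So gipkaf → giompkaf.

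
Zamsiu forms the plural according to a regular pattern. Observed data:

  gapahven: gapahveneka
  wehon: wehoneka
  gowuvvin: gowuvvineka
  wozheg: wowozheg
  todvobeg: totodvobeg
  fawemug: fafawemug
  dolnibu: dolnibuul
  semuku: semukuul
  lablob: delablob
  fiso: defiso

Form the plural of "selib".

"selib" ends in -b. The one such stem in the data (lablob → delablob) adds the prefix de-, so the same rule applies.
So selib → deselib.

deselib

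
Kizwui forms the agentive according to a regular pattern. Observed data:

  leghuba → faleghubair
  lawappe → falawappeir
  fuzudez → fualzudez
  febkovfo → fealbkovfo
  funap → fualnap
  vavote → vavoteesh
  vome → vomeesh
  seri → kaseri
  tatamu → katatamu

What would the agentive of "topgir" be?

lawappe and vavote both end in -e yet inflect differently (falawappeir, vavoteesh), so the final letter is not what conditions the rule; the first letter is.
"topgir" begins with t-. The one such stem in the data (tatamu → katatamu) adds the prefix ka-, so the same rule applies.
The other patterns: stems beginning with l- add fa- … -ir around the stem; stems beginning with f- insert -al- after the first vowel; stems beginning with v- add -esh.
So topgir → katopgir.

katopgir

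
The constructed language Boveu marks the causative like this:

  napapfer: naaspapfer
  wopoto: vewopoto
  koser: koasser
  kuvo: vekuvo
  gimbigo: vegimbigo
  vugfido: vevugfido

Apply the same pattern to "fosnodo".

"fosnodo" ends in -o. The stems ending in -o (kuvo → vekuvo, wopoto → vewopoto, vugfido → vevugfido) add the prefix ve-.
The other pattern: stems ending in -r insert -as- after the first vowel.
So fosnodo → vefosnodo.

vefosnodo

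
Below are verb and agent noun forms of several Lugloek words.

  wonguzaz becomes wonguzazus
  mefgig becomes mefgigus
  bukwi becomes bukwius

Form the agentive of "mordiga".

Every pair shown (wonguzaz → wonguzazus, mefgig → mefgigus, bukwi → bukwius) follows the same rule: add -us.
So mordiga → mordigaus.

mordigaus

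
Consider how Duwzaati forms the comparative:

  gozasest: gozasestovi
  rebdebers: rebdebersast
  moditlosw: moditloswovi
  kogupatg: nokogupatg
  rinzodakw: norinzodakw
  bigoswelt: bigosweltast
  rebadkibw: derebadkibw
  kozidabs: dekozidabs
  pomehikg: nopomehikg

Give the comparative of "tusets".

notusets

kozidabs and rebdebers both end in -s yet inflect differently (dekozidabs, rebdebersast), so the final letter is not what conditions the rule; the second-to-last letter is.
"tusets" has second-to-last letter 't'. The one such stem in the data (kogupatg → nokogupatg) adds the prefix no-, so the same rule applies.
The other patterns: stems whose second-to-last letter is 'b' add the prefix de-; stems whose second-to-last letter is 'l' or 'r' add -ast; stems whose second-to-last letter is 's' add -ovi.
So tusets → notusets.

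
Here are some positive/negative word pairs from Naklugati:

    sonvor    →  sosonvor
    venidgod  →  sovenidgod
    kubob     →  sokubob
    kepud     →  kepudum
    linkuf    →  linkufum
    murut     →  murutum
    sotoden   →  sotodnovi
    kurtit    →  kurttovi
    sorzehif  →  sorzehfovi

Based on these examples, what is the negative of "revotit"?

"revotit" has last vowel 'i'. The stems whose last vowel is 'i' (kurtit → kurttovi, sorzehif → sorzehfovi) delete the last vowel and add -ovi.
The other patterns: stems whose last vowel is 'o' add the prefix so-; stems whose last vowel is 'u' add -um.
So revotit → revottovi.

revottovi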